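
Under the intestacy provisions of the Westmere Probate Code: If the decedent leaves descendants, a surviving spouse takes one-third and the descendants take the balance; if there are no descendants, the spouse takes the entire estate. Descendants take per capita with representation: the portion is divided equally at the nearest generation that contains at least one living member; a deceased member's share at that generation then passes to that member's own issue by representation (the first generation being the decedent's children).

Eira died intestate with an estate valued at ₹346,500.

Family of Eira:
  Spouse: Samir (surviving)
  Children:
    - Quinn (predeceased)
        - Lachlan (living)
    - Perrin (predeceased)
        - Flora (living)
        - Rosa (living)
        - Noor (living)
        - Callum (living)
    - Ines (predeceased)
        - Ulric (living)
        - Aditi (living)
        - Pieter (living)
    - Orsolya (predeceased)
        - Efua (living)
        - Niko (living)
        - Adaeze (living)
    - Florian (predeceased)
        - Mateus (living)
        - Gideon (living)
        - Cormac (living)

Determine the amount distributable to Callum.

Samir takes one-third of ₹346,500 = ₹115,500. The remaining ₹231,000 passes to the descendants.
No child survives, so the initial division is made at the grandchildren's generation.
The descendants' portion (₹231,000) is divided into 14 shares of ₹16,500: Lachlan, Flora, Rosa, Noor, Callum, Ulric, Aditi, Pieter, Efua, Niko, Adaeze, Mateus, Gideon, and Cormac each take ₹16,500.

Callum receives ₹16,500.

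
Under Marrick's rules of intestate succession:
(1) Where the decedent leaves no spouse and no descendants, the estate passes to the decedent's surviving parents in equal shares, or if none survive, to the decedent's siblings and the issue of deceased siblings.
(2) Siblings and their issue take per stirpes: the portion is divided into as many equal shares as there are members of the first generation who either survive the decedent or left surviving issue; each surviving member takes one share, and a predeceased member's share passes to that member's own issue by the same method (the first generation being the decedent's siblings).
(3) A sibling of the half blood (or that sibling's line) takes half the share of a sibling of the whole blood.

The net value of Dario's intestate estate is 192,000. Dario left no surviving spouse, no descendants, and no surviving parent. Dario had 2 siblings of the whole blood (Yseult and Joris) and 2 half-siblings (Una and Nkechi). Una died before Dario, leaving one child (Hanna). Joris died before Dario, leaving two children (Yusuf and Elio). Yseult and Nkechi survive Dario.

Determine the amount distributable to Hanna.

Hanna receives 32,000.

The entire 192,000 passes to the siblings and their issue.
Counting each half-blood sibling's line as half a unit, there are 3 units in 192,000, so one unit is 64,000. Whole-blood lines (Yseult and Joris) take 64,000 each; half-blood lines (Una and Nkechi) take 32,000 each.
Una's share (32,000) passes entirely to Hanna.
Joris's share (64,000) is divided into 2 shares of 32,000: Yusuf and Elio each take 32,000.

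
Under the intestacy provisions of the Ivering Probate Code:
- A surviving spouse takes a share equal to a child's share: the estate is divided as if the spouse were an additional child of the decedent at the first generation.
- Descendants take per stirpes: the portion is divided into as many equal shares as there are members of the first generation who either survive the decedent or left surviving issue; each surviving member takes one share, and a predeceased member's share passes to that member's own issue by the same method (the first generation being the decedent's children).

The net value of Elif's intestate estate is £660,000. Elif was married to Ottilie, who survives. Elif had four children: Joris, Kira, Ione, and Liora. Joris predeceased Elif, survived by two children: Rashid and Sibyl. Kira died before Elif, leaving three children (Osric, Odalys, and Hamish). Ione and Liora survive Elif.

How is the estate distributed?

The spouse counts as an additional share at the children's level, so there are 5 primary shares of £132,000. Ottilie takes one such share (£132,000).
The children's combined portion (£528,000) is divided into 4 shares of £132,000: Ione and Liora each take £132,000; Joris's £132,000 share passes to Joris's issue; Kira's £132,000 share passes to Kira's issue.
Joris's share (£132,000) is divided into 2 shares of £66,000: Rashid and Sibyl each take £66,000.
Kira's share (£132,000) is divided into 3 shares of £44,000: Osric, Odalys, and Hamish each take £44,000.

Ottilie: £132,000; Rashid: £66,000; Sibyl: £66,000; Osric: £44,000; Odalys: £44,000; Hamish: £44,000; Ione: £132,000; Liora: £132,000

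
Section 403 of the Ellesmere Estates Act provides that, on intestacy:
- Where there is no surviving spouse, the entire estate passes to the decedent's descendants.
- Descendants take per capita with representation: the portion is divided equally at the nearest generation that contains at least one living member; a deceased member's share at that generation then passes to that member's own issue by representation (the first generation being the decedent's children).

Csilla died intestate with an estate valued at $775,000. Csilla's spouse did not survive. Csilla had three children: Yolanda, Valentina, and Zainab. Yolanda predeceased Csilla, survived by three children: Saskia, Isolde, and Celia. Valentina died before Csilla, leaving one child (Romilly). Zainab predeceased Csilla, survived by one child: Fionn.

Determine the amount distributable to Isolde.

Isolde receives $155,000.

The entire $775,000 passes to the descendants.
No child survives, so the initial division is made at the grandchildren's generation.
That amount ($775,000) is divided into 5 shares of $155,000: Saskia, Isolde, Celia, Romilly, and Fionn each take $155,000.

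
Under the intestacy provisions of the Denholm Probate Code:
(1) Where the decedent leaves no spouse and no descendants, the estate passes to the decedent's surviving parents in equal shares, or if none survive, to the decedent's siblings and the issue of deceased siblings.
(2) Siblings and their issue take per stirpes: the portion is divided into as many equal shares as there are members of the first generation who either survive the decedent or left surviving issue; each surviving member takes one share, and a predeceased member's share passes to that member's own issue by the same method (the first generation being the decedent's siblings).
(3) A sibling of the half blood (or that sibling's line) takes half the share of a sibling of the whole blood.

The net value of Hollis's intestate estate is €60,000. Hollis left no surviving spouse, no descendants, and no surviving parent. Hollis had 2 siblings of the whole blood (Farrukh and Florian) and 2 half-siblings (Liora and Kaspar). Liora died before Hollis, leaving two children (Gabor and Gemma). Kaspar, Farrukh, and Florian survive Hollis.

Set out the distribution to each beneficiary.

The entire €60,000 passes to the siblings and their issue.
Counting each half-blood sibling's line as half a unit, there are 3 units in €60,000, so one unit is €20,000. Whole-blood lines (Farrukh and Florian) take €20,000 each; half-blood lines (Liora and Kaspar) take €10,000 each.
Liora's share (€10,000) is divided into 2 shares of €5,000: Gabor and Gemma each take €5,000.

Gabor: €5,000; Gemma: €5,000; Kaspar: €10,000; Farrukh: €20,000; Florian: €20,000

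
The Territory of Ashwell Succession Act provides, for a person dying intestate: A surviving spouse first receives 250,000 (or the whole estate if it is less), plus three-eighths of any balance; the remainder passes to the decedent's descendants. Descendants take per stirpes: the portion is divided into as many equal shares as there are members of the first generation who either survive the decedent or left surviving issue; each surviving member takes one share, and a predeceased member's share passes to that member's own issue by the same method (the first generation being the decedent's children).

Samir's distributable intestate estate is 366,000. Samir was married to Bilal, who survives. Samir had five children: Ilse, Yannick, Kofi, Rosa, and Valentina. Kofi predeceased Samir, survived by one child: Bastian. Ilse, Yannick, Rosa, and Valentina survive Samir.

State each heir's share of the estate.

Bilal: 293,500; Ilse: 14,500; Yannick: 14,500; Bastian: 14,500; Rosa: 14,500; Valentina: 14,500

Bilal first takes 250,000, leaving a balance of 116,000. Bilal then takes three-eighths of the balance (43,500), for a total of 293,500. The remaining 72,500 passes to the descendants.
The descendants' portion (72,500) is divided into 5 shares of 14,500: Ilse, Yannick, Rosa, and Valentina each take 14,500; Kofi's 14,500 share passes to Kofi's issue.
Kofi's share (14,500) passes entirely to Bastian.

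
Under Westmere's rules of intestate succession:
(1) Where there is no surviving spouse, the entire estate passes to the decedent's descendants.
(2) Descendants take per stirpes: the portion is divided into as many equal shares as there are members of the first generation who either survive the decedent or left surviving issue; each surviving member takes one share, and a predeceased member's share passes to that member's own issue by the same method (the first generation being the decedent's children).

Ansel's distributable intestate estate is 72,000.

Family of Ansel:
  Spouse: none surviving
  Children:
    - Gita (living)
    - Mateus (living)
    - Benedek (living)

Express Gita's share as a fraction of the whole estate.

The entire 72,000 passes to the descendants.
That amount (72,000) is divided into 3 shares of 24,000: Gita, Mateus, and Benedek each take 24,000.

Gita receives 1/3 of the estate.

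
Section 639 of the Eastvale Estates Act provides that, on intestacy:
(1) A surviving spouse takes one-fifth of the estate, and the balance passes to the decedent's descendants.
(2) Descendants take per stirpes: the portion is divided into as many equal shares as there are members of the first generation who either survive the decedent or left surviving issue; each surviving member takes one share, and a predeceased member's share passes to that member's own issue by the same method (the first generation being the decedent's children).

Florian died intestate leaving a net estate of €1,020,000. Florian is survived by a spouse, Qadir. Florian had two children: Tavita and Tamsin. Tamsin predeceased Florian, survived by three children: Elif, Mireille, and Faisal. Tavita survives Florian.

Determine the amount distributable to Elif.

Qadir takes one-fifth of €1,020,000 = €204,000. The remaining €816,000 passes to the descendants.
The descendants' portion (€816,000) is divided into 2 shares of €408,000: Tavita takes €408,000; Tamsin's €408,000 share passes to Tamsin's issue.
Tamsin's share (€408,000) is divided into 3 shares of €136,000: Elif, Mireille, and Faisal each take €136,000.

Elif receives €136,000.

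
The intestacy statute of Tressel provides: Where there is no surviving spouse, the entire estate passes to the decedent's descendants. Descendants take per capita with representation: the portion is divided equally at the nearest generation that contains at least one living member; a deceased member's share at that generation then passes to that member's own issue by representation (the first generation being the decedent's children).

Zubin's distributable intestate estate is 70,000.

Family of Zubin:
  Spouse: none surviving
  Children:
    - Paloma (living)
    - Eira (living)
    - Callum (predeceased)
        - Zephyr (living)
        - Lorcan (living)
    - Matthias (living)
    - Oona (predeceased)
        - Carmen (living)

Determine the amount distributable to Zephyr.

The entire 70,000 passes to the descendants.
That amount (70,000) is divided into 5 shares of 14,000: Paloma, Eira, and Matthias each take 14,000; Callum's 14,000 share passes to Callum's issue; Oona's 14,000 share passes to Oona's issue.
Callum's share (14,000) is divided into 2 shares of 7,000: Zephyr and Lorcan each take 7,000.
Oona's share (14,000) passes entirely to Carmen.

Zephyr receives 7,000.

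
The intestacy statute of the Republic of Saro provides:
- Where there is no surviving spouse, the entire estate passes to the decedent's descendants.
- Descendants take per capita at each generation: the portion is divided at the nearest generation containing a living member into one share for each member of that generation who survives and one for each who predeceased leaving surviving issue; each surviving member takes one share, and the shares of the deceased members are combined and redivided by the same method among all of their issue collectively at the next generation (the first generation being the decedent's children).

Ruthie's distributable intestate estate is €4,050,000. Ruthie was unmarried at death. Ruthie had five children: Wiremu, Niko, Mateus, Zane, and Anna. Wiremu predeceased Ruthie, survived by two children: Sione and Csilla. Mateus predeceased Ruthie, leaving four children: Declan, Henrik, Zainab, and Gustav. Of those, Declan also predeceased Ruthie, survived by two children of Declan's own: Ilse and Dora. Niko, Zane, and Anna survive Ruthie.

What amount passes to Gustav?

Gustav receives €270,000.

The entire €4,050,000 passes to the descendants.
That amount (€4,050,000) is divided at the children's generation into 5 shares of €810,000. Niko, Zane, and Anna each take €810,000. The 2 shares of the deceased (Wiremu and Mateus) are combined into a pool of €1,620,000.
That pool (€1,620,000) is divided at the grandchildren's generation into 6 shares of €270,000. Sione, Csilla, Henrik, Zainab, and Gustav each take €270,000. The remaining share for the deceased Declan (€270,000) is carried to the next generation.
That pool (€270,000) is divided at the great-grandchildren's generation equally among Ilse and Dora: €135,000 each.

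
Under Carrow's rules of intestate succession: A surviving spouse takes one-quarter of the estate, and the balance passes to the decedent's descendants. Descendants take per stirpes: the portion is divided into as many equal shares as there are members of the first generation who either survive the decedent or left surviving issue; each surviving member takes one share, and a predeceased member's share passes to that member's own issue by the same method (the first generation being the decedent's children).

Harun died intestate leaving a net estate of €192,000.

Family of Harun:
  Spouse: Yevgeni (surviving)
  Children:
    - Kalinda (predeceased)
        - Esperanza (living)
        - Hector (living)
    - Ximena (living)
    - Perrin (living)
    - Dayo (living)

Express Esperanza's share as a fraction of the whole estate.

Esperanza receives 3/32 of the estate.

Yevgeni takes one-quarter of €192,000 = €48,000. The remaining €144,000 passes to the descendants.
The descendants' portion (€144,000) is divided into 4 shares of €36,000: Ximena, Perrin, and Dayo each take €36,000; Kalinda's €36,000 share passes to Kalinda's issue.
Kalinda's share (€36,000) is divided into 2 shares of €18,000: Esperanza and Hector each take €18,000.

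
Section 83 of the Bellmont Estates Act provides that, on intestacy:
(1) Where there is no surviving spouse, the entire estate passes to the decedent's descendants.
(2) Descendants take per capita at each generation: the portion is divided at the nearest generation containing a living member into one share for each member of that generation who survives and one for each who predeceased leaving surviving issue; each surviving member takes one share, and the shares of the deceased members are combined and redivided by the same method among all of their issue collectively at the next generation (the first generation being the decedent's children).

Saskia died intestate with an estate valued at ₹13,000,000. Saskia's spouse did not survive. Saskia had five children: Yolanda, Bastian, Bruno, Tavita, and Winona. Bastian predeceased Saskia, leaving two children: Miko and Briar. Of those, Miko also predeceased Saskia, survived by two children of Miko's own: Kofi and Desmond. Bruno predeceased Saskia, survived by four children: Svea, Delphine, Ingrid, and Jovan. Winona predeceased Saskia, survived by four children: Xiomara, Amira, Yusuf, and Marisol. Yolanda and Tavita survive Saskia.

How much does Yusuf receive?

Yusuf receives ₹780,000.

The entire ₹13,000,000 passes to the descendants.
That amount (₹13,000,000) is divided at the children's generation into 5 shares of ₹2,600,000. Yolanda and Tavita each take ₹2,600,000. The 3 shares of the deceased (Bastian, Bruno, and Winona) are combined into a pool of ₹7,800,000.
That pool (₹7,800,000) is divided at the grandchildren's generation into 10 shares of ₹780,000. Briar, Svea, Delphine, Ingrid, Jovan, Xiomara, Amira, Yusuf, and Marisol each take ₹780,000. The remaining share for the deceased Miko (₹780,000) is carried to the next generation.
That pool (₹780,000) is divided at the great-grandchildren's generation equally among Kofi and Desmond: ₹390,000 each.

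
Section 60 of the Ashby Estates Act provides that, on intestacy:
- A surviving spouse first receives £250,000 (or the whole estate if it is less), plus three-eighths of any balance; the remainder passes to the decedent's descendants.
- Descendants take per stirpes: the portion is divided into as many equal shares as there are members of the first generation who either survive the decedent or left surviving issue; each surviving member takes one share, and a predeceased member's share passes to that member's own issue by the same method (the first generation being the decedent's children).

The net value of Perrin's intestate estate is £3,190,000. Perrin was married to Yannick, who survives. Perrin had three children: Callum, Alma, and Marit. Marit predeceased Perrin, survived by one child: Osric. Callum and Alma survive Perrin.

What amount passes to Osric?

Yannick first takes £250,000, leaving a balance of £2,940,000. Yannick then takes three-eighths of the balance (£1,102,500), for a total of £1,352,500. The remaining £1,837,500 passes to the descendants.
The descendants' portion (£1,837,500) is divided into 3 shares of £612,500: Callum and Alma each take £612,500; Marit's £612,500 share passes to Marit's issue.
Marit's share (£612,500) passes entirely to Osric.

Osric receives £612,500.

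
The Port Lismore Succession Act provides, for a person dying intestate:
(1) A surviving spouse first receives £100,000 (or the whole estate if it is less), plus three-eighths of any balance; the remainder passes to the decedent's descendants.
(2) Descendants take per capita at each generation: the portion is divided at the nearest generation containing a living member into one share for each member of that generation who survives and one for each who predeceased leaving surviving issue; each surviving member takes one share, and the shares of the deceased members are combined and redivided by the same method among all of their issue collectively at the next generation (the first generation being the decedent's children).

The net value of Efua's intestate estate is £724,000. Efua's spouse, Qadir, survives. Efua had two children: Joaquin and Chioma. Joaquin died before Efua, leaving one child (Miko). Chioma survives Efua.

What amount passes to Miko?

Miko receives £195,000.

Qadir first takes £100,000, leaving a balance of £624,000. Qadir then takes three-eighths of the balance (£234,000), for a total of £334,000. The remaining £390,000 passes to the descendants.
The descendants' portion (£390,000) is divided at the children's generation into 2 shares of £195,000. Chioma takes £195,000. The remaining share for the deceased Joaquin (£195,000) is carried to the next generation.
That pool (£195,000) passes entirely to Miko, the sole taker at the grandchildren's generation.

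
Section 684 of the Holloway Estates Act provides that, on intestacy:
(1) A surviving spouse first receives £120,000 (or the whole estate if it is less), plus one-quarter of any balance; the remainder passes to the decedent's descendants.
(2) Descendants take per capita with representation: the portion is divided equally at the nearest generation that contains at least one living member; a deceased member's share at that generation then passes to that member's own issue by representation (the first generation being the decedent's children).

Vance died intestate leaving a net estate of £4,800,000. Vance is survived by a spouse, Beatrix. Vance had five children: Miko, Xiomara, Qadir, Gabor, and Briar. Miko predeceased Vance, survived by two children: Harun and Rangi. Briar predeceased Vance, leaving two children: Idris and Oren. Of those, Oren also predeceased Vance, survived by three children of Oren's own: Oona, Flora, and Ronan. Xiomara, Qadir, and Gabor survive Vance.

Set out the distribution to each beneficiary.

Beatrix: £1,290,000; Harun: £351,000; Rangi: £351,000; Xiomara: £702,000; Qadir: £702,000; Gabor: £702,000; Idris: £351,000; Oona: £117,000; Flora: £117,000; Ronan: £117,000

Beatrix first takes £120,000, leaving a balance of £4,680,000. Beatrix then takes one-quarter of the balance (£1,170,000), for a total of £1,290,000. The remaining £3,510,000 passes to the descendants.
The descendants' portion (£3,510,000) is divided into 5 shares of £702,000: Xiomara, Qadir, and Gabor each take £702,000; Miko's £702,000 share passes to Miko's issue; Briar's £702,000 share passes to Briar's issue.
Miko's share (£702,000) is divided into 2 shares of £351,000: Harun and Rangi each take £351,000.
Briar's share (£702,000) is divided into 2 shares of £351,000: Idris takes £351,000; Oren's £351,000 share passes to Oren's issue.
Oren's share (£351,000) is divided into 3 shares of £117,000: Oona, Flora, and Ronan each take £117,000.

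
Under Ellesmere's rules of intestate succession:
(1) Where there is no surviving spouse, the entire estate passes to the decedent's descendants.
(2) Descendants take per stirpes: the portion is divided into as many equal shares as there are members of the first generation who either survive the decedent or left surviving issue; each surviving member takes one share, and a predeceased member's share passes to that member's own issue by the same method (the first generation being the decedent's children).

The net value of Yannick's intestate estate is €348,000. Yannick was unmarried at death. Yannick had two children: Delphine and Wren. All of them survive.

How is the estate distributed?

Delphine: €174,000; Wren: €174,000

The entire €348,000 passes to the descendants.
That amount (€348,000) is divided into 2 shares of €174,000: Delphine and Wren each take €174,000.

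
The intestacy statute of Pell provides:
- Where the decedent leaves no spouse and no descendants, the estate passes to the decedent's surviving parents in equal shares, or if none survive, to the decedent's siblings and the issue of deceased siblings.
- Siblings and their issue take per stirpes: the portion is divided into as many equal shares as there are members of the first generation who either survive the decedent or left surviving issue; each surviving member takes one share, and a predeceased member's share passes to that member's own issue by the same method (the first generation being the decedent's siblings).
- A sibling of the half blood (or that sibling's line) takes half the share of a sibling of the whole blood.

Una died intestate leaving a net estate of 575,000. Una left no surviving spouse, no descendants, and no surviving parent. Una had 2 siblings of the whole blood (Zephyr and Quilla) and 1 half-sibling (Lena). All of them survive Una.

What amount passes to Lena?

Lena receives 115,000.

The entire 575,000 passes to the siblings and their issue.
Counting each half-blood sibling's line as half a unit, there are 5/2 units in 575,000, so one unit is 230,000. Whole-blood lines (Zephyr and Quilla) take 230,000 each; half-blood lines (Lena) take 115,000 each.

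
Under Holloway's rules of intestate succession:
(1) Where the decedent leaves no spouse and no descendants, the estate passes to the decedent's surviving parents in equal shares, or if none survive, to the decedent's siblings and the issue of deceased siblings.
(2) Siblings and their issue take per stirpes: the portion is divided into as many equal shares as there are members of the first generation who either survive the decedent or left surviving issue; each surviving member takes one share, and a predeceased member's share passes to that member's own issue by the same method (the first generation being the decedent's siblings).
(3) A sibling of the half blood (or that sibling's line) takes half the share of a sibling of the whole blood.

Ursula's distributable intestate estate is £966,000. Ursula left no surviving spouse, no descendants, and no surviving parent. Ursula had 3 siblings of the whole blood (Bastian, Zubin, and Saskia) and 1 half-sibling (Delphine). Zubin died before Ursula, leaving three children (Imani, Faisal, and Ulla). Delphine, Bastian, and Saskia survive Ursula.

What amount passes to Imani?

The entire £966,000 passes to the siblings and their issue.
Counting each half-blood sibling's line as half a unit, there are 7/2 units in £966,000, so one unit is £276,000. Whole-blood lines (Bastian, Zubin, and Saskia) take £276,000 each; half-blood lines (Delphine) take £138,000 each.
Zubin's share (£276,000) is divided into 3 shares of £92,000: Imani, Faisal, and Ulla each take £92,000.

Imani receives £92,000.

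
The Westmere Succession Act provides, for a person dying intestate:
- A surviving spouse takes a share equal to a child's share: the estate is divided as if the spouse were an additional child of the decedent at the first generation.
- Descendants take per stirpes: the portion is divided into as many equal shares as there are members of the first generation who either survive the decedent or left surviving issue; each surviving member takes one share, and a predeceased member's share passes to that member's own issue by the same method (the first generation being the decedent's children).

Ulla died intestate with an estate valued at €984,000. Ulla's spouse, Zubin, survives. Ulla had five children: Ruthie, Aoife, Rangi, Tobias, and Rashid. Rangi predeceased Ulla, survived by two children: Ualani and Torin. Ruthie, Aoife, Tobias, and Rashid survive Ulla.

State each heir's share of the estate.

The spouse counts as an additional share at the children's level, so there are 6 primary shares of €164,000. Zubin takes one such share (€164,000).
The children's combined portion (€820,000) is divided into 5 shares of €164,000: Ruthie, Aoife, Tobias, and Rashid each take €164,000; Rangi's €164,000 share passes to Rangi's issue.
Rangi's share (€164,000) is divided into 2 shares of €82,000: Ualani and Torin each take €82,000.

Zubin: €164,000; Ruthie: €164,000; Aoife: €164,000; Ualani: €82,000; Torin: €82,000; Tobias: €164,000; Rashid: €164,000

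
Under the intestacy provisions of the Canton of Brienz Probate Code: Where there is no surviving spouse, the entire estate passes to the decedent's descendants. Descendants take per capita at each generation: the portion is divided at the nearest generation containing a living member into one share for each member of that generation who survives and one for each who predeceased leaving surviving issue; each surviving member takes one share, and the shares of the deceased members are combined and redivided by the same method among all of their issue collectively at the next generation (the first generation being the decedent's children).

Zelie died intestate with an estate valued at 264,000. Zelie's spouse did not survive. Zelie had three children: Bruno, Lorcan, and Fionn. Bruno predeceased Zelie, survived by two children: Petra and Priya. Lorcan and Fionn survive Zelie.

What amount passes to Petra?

Petra receives 44,000.

The entire 264,000 passes to the descendants.
That amount (264,000) is divided at the children's generation into 3 shares of 88,000. Lorcan and Fionn each take 88,000. The remaining share for the deceased Bruno (88,000) is carried to the next generation.
That pool (88,000) is divided at the grandchildren's generation equally among Petra and Priya: 44,000 each.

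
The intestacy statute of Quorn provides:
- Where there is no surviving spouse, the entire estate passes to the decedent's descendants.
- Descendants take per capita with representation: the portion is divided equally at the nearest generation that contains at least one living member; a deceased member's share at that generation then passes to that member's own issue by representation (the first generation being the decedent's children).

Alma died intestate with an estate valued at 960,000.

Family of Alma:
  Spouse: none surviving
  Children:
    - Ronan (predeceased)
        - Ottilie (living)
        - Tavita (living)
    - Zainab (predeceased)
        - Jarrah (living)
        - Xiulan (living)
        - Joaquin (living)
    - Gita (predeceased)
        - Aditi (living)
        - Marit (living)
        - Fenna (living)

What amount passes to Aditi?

The entire 960,000 passes to the descendants.
No child survives, so the initial division is made at the grandchildren's generation.
That amount (960,000) is divided into 8 shares of 120,000: Ottilie, Tavita, Jarrah, Xiulan, Joaquin, Aditi, Marit, and Fenna each take 120,000.

Aditi receives 120,000.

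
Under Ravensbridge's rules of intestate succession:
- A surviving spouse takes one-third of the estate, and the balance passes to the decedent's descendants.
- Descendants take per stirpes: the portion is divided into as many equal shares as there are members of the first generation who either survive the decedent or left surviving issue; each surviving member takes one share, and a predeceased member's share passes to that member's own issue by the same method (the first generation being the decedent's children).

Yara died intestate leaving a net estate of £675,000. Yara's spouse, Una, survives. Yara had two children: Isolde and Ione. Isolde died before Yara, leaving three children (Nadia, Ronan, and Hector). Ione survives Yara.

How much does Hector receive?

Una takes one-third of £675,000 = £225,000. The remaining £450,000 passes to the descendants.
The descendants' portion (£450,000) is divided into 2 shares of £225,000: Ione takes £225,000; Isolde's £225,000 share passes to Isolde's issue.
Isolde's share (£225,000) is divided into 3 shares of £75,000: Nadia, Ronan, and Hector each take £75,000.

Hector receives £75,000.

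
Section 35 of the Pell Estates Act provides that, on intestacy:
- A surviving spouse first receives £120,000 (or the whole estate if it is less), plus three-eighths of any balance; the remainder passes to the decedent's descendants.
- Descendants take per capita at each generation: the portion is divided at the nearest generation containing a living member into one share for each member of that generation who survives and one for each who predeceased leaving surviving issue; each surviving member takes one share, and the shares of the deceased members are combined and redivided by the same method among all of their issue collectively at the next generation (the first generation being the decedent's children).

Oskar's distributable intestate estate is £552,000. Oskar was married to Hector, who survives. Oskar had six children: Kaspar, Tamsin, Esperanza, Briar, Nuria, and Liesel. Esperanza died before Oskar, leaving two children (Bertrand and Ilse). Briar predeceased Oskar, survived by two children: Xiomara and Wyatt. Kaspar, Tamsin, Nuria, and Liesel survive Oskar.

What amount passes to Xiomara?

Hector first takes £120,000, leaving a balance of £432,000. Hector then takes three-eighths of the balance (£162,000), for a total of £282,000. The remaining £270,000 passes to the descendants.
The descendants' portion (£270,000) is divided at the children's generation into 6 shares of £45,000. Kaspar, Tamsin, Nuria, and Liesel each take £45,000. The 2 shares of the deceased (Esperanza and Briar) are combined into a pool of £90,000.
That pool (£90,000) is divided at the grandchildren's generation equally among Bertrand, Ilse, Xiomara, and Wyatt: £22,500 each.

Xiomara receives £22,500.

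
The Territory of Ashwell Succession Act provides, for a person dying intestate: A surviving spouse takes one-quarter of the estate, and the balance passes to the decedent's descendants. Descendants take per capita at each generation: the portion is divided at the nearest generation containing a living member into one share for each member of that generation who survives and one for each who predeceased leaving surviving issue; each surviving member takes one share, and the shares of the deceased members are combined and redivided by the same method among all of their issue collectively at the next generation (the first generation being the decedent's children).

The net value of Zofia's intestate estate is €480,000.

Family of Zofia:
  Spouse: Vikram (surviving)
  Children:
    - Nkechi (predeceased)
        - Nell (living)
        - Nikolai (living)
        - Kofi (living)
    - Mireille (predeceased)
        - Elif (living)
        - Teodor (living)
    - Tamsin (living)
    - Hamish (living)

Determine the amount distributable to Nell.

Nell receives €36,000.

Vikram takes one-quarter of €480,000 = €120,000. The remaining €360,000 passes to the descendants.
The descendants' portion (€360,000) is divided at the children's generation into 4 shares of €90,000. Tamsin and Hamish each take €90,000. The 2 shares of the deceased (Nkechi and Mireille) are combined into a pool of €180,000.
That pool (€180,000) is divided at the grandchildren's generation equally among Nell, Nikolai, Kofi, Elif, and Teodor: €36,000 each.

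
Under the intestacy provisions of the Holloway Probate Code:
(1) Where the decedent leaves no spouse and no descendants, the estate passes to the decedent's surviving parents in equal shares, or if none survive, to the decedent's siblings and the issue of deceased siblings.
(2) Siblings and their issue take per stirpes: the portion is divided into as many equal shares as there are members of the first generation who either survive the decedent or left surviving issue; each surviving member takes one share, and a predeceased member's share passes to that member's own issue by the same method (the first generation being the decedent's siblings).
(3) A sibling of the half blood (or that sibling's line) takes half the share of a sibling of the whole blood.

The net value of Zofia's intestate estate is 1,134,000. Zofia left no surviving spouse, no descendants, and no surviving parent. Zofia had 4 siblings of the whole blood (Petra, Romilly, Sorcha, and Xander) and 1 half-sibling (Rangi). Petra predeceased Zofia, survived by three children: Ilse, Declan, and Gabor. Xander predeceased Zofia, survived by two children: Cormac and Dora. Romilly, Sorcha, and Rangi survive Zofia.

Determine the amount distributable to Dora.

The entire 1,134,000 passes to the siblings and their issue.
Counting each half-blood sibling's line as half a unit, there are 9/2 units in 1,134,000, so one unit is 252,000. Whole-blood lines (Petra, Romilly, Sorcha, and Xander) take 252,000 each; half-blood lines (Rangi) take 126,000 each.
Petra's share (252,000) is divided into 3 shares of 84,000: Ilse, Declan, and Gabor each take 84,000.
Xander's share (252,000) is divided into 2 shares of 126,000: Cormac and Dora each take 126,000.

Dora receives 126,000.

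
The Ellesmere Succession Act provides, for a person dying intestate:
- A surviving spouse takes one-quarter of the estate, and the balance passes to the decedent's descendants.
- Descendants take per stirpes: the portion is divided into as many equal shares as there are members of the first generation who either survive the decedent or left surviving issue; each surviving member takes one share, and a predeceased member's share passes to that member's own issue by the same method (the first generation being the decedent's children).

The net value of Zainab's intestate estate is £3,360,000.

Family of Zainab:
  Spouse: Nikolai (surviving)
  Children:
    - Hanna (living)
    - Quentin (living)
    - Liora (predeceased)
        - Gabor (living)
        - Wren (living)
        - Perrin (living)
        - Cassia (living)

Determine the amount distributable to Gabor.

Nikolai takes one-quarter of £3,360,000 = £840,000. The remaining £2,520,000 passes to the descendants.
The descendants' portion (£2,520,000) is divided into 3 shares of £840,000: Hanna and Quentin each take £840,000; Liora's £840,000 share passes to Liora's issue.
Liora's share (£840,000) is divided into 4 shares of £210,000: Gabor, Wren, Perrin, and Cassia each take £210,000.

Gabor receives £210,000.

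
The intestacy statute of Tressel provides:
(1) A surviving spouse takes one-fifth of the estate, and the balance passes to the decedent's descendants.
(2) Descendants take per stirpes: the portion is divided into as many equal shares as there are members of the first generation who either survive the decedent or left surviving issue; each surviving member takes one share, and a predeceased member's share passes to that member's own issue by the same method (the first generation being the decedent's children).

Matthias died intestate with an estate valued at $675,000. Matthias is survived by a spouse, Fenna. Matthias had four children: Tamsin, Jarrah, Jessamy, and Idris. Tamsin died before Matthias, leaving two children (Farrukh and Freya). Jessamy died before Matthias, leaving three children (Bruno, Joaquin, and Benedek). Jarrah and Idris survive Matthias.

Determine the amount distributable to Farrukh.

Farrukh receives $67,500.

Fenna takes one-fifth of $675,000 = $135,000. The remaining $540,000 passes to the descendants.
The descendants' portion ($540,000) is divided into 4 shares of $135,000: Jarrah and Idris each take $135,000; Tamsin's $135,000 share passes to Tamsin's issue; Jessamy's $135,000 share passes to Jessamy's issue.
Tamsin's share ($135,000) is divided into 2 shares of $67,500: Farrukh and Freya each take $67,500.
Jessamy's share ($135,000) is divided into 3 shares of $45,000: Bruno, Joaquin, and Benedek each take $45,000.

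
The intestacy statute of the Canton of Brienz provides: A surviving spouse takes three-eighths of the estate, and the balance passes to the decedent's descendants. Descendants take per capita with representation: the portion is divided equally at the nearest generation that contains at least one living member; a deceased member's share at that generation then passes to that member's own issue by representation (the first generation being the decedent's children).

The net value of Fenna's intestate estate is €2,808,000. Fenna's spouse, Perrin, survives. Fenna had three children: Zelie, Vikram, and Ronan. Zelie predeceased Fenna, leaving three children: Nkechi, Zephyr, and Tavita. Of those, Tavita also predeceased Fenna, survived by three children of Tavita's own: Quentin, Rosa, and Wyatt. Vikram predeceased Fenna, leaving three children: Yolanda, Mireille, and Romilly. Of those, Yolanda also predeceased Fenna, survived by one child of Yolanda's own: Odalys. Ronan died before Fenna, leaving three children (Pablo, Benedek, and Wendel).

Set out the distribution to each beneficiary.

Perrin: €1,053,000; Nkechi: €195,000; Zephyr: €195,000; Quentin: €65,000; Rosa: €65,000; Wyatt: €65,000; Odalys: €195,000; Mireille: €195,000; Romilly: €195,000; Pablo: €195,000; Benedek: €195,000; Wendel: €195,000

Perrin takes three-eighths of €2,808,000 = €1,053,000. The remaining €1,755,000 passes to the descendants.
No child survives, so the initial division is made at the grandchildren's generation.
The descendants' portion (€1,755,000) is divided into 9 shares of €195,000: Nkechi, Zephyr, Mireille, Romilly, Pablo, Benedek, and Wendel each take €195,000; Tavita's €195,000 share passes to Tavita's issue; Yolanda's €195,000 share passes to Yolanda's issue.
Tavita's share (€195,000) is divided into 3 shares of €65,000: Quentin, Rosa, and Wyatt each take €65,000.
Yolanda's share (€195,000) passes entirely to Odalys.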